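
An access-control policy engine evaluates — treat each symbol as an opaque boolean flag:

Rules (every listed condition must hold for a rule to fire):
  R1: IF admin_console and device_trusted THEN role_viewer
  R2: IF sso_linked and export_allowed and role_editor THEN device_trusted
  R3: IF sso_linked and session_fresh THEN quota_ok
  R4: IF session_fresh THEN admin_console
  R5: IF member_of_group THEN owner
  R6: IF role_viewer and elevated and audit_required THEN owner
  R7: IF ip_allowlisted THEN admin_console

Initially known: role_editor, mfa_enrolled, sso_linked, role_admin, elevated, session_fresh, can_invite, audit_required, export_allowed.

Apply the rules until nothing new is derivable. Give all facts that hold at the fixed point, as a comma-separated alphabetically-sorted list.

admin_console, audit_required, can_invite, device_trusted, elevated, export_allowed, mfa_enrolled, owner, quota_ok, role_admin, role_editor, role_viewer, session_fresh, sso_linked

Round 1 — R2, R3, R4, derive device_trusted, quota_ok, admin_console.
Round 2 — R1, derive role_viewer.
Round 3 — R6, derive owner.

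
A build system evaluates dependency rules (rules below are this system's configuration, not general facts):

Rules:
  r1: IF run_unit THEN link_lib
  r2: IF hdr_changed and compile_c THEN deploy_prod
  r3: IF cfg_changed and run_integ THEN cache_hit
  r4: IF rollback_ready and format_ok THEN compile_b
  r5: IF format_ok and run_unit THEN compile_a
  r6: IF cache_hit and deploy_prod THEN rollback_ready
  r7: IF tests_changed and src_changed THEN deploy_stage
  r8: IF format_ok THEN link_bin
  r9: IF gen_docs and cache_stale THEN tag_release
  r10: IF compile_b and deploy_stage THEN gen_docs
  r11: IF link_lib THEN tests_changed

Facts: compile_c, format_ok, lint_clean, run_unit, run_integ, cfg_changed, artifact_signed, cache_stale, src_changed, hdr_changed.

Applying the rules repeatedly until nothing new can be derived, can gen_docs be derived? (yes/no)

Round 1 fires r1, r2, r3, r5, r8, giving link_lib, deploy_prod, cache_hit, compile_a, link_bin.
Round 2 fires r6, r11, giving rollback_ready, tests_changed.
Round 3 fires r4, r7, giving compile_b, deploy_stage.
Round 4 fires r10, giving gen_docs.
Round 5 fires r9, giving tag_release.
gen_docs appears in round 4, so it is derivable.

yes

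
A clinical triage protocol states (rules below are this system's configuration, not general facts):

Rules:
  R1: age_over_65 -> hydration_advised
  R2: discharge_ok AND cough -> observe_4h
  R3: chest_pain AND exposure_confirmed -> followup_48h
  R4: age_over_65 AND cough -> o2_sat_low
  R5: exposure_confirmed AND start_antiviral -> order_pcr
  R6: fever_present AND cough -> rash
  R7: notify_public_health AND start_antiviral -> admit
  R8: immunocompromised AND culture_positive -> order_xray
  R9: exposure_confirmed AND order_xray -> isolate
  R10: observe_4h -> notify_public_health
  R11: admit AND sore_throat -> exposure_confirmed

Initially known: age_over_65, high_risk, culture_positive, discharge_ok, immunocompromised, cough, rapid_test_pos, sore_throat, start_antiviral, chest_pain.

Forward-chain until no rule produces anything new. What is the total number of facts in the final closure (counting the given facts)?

20

Round 1 fires R1, R2, R4, R8, giving hydration_advised, observe_4h, o2_sat_low, order_xray.
Round 2 fires R10, giving notify_public_health.
Round 3 fires R7, giving admit.
Round 4 fires R11, giving exposure_confirmed.
Round 5 fires R3, R5, R9, giving followup_48h, order_pcr, isolate.
Closure: {admit, age_over_65, chest_pain, cough, culture_positive, discharge_ok, exposure_confirmed, followup_48h, high_risk, hydration_advised, immunocompromised, isolate, notify_public_health, o2_sat_low, observe_4h, order_pcr, order_xray, rapid_test_pos, sore_throat, start_antiviral} — 20 facts.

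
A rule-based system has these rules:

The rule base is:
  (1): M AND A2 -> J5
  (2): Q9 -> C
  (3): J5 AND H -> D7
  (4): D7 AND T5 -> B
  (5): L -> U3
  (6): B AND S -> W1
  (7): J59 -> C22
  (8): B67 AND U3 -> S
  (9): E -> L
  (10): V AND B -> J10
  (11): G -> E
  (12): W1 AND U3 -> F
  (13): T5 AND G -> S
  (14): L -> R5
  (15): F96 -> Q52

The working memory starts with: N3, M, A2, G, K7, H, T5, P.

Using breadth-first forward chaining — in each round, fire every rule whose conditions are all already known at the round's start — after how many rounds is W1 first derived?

4

Round 1 fires (1), (11), (13), giving J5, E, S.
Round 2 fires (3), (9), giving D7, L.
Round 3 fires (4), (5), (14), giving B, U3, R5.
Round 4 fires (6), giving W1.
W1 first appears in round 4.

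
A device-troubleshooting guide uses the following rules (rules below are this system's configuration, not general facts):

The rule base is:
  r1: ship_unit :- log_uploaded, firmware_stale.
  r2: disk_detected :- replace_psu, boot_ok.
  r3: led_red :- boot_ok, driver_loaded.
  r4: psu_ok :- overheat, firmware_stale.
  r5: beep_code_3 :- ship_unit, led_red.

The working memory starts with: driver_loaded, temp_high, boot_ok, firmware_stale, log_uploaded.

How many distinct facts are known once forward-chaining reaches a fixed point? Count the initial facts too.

8

Round 1 — r1, r3, derive ship_unit, led_red.
Round 2 — r5, derive beep_code_3.
Closure: {beep_code_3, boot_ok, driver_loaded, firmware_stale, led_red, log_uploaded, ship_unit, temp_high} — 8 facts.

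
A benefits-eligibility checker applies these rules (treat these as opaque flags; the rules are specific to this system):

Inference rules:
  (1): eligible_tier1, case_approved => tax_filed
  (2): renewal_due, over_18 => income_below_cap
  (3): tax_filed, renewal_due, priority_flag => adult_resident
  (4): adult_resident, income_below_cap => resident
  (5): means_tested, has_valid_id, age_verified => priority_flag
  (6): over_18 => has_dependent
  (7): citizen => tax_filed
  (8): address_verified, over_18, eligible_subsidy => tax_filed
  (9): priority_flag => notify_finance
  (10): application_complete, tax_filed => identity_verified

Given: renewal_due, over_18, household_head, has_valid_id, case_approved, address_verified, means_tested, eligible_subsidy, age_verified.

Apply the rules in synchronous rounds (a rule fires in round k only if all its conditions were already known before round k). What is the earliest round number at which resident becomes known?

Round 1 fires (2), (5), (6), (8), giving income_below_cap, priority_flag, has_dependent, tax_filed.
Round 2 fires (3), (9), giving adult_resident, notify_finance.
Round 3 fires (4), giving resident.
resident first appears in round 3.

3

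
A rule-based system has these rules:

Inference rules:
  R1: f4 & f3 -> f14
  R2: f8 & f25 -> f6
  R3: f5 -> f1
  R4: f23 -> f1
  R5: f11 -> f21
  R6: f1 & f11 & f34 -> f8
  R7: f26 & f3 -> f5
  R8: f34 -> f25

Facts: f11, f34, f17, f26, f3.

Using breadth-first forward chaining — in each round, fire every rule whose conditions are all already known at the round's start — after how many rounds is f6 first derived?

4

Round 1: R5 [f11 -> f21]; R7 [f26 & f3 -> f5]; R8 [f34 -> f25]. New: f21, f5, f25.
Round 2: R3 [f5 -> f1]. New: f1.
Round 3: R6 [f1 & f11 & f34 -> f8]. New: f8.
Round 4: R2 [f8 & f25 -> f6]. New: f6.
f6 first appears in round 4.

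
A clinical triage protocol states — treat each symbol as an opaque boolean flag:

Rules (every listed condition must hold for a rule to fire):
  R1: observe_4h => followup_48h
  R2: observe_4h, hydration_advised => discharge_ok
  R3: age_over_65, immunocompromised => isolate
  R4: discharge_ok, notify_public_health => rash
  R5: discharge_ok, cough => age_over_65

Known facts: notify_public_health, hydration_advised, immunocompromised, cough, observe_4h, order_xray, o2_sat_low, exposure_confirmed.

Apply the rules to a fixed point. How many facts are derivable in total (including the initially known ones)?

Round 1 — R1, R2, derive followup_48h, discharge_ok.
Round 2 — R4, R5, derive rash, age_over_65.
Round 3 — R3, derive isolate.
Closure: {age_over_65, cough, discharge_ok, exposure_confirmed, followup_48h, hydration_advised, immunocompromised, isolate, notify_public_health, o2_sat_low, observe_4h, order_xray, rash} — 13 facts.

13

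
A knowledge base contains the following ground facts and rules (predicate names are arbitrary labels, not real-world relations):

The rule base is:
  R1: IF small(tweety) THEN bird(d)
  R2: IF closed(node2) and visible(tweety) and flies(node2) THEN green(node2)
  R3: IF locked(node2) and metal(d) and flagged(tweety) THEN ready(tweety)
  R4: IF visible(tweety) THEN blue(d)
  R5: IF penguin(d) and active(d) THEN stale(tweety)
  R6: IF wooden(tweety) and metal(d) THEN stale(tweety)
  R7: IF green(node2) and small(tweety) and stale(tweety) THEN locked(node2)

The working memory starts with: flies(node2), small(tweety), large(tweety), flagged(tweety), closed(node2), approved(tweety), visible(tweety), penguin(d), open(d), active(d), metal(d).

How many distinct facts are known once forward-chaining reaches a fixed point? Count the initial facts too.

17

[1] R1 [IF small(tweety) THEN bird(d)]; R2 [IF closed(node2) and visible(tweety) and flies(node2) THEN green(node2)]; R4 [IF visible(tweety) THEN blue(d)]; R5 [IF penguin(d) and active(d) THEN stale(tweety)]. ⇒ new: bird(d), green(node2), blue(d), stale(tweety).
[2] R7 [IF green(node2) and small(tweety) and stale(tweety) THEN locked(node2)]. ⇒ new: locked(node2).
[3] R3 [IF locked(node2) and metal(d) and flagged(tweety) THEN ready(tweety)]. ⇒ new: ready(tweety).
Closure: {active(d), approved(tweety), bird(d), blue(d), closed(node2), flagged(tweety), flies(node2), green(node2), large(tweety), locked(node2), metal(d), open(d), penguin(d), ready(tweety), small(tweety), stale(tweety), visible(tweety)} — 17 facts.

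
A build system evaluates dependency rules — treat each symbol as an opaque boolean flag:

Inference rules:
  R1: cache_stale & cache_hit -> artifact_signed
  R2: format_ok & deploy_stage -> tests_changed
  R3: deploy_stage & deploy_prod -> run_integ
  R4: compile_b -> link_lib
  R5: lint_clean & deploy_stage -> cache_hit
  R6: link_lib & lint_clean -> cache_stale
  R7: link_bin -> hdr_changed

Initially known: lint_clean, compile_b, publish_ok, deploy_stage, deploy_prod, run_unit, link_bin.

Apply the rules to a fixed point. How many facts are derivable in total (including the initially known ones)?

Round 1: R3 [deploy_stage & deploy_prod -> run_integ]; R4 [compile_b -> link_lib]; R5 [lint_clean & deploy_stage -> cache_hit]; R7 [link_bin -> hdr_changed]. Adds run_integ, link_lib, cache_hit, hdr_changed.
Round 2: R6 [link_lib & lint_clean -> cache_stale]. Adds cache_stale.
Round 3: R1 [cache_stale & cache_hit -> artifact_signed]. Adds artifact_signed.
Closure: {artifact_signed, cache_hit, cache_stale, compile_b, deploy_prod, deploy_stage, hdr_changed, link_bin, link_lib, lint_clean, publish_ok, run_integ, run_unit} — 13 facts.

13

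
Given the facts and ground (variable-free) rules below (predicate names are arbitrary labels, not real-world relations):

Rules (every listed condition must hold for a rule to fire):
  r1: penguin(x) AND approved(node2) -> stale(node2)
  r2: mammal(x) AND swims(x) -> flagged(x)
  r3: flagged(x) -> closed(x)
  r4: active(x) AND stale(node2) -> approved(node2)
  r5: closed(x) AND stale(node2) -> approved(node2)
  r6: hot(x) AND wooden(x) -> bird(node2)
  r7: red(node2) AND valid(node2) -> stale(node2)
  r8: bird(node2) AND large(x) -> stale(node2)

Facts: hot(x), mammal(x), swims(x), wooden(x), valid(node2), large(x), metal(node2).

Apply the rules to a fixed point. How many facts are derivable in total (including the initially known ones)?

Round 1 — r2, r6, derive flagged(x), bird(node2).
Round 2 — r3, r8, derive closed(x), stale(node2).
Round 3 — r5, derive approved(node2).
Closure: {approved(node2), bird(node2), closed(x), flagged(x), hot(x), large(x), mammal(x), metal(node2), stale(node2), swims(x), valid(node2), wooden(x)} — 12 facts.

12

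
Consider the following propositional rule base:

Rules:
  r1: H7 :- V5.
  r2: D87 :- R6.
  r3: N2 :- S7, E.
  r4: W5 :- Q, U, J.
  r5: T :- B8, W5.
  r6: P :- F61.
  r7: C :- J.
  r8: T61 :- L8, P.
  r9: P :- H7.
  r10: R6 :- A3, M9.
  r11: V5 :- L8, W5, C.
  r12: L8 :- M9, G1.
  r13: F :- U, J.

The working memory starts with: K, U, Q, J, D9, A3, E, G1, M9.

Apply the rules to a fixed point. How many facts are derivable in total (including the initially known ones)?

[1] r4 [W5 :- Q, U, J.]; r7 [C :- J.]; r10 [R6 :- A3, M9.]; r12 [L8 :- M9, G1.]; r13 [F :- U, J.]. ⇒ new: W5, C, R6, L8, F.
[2] r2 [D87 :- R6.]; r11 [V5 :- L8, W5, C.]. ⇒ new: D87, V5.
[3] r1 [H7 :- V5.]. ⇒ new: H7.
[4] r9 [P :- H7.]. ⇒ new: P.
[5] r8 [T61 :- L8, P.]. ⇒ new: T61.
Closure: {A3, C, D87, D9, E, F, G1, H7, J, K, L8, M9, P, Q, R6, T61, U, V5, W5} — 19 facts.

19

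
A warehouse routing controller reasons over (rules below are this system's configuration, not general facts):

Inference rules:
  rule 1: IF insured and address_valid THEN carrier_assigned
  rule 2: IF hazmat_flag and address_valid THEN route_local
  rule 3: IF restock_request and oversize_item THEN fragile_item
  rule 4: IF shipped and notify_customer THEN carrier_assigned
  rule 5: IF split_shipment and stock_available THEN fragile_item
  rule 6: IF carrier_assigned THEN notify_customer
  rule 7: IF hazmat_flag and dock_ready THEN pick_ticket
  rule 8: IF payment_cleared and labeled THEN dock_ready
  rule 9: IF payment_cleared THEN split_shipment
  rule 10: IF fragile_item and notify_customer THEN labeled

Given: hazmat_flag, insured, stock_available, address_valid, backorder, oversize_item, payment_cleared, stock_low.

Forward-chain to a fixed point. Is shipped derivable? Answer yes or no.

Round 1: rule 1 [IF insured and address_valid THEN carrier_assigned]; rule 2 [IF hazmat_flag and address_valid THEN route_local]; rule 9 [IF payment_cleared THEN split_shipment]. New: carrier_assigned, route_local, split_shipment.
Round 2: rule 5 [IF split_shipment and stock_available THEN fragile_item]; rule 6 [IF carrier_assigned THEN notify_customer]. New: fragile_item, notify_customer.
Round 3: rule 10 [IF fragile_item and notify_customer THEN labeled]. New: labeled.
Round 4: rule 8 [IF payment_cleared and labeled THEN dock_ready]. New: dock_ready.
Round 5: rule 7 [IF hazmat_flag and dock_ready THEN pick_ticket]. New: pick_ticket.
Fixed point reached. No rule has shipped as a consequent, and it is not given.

no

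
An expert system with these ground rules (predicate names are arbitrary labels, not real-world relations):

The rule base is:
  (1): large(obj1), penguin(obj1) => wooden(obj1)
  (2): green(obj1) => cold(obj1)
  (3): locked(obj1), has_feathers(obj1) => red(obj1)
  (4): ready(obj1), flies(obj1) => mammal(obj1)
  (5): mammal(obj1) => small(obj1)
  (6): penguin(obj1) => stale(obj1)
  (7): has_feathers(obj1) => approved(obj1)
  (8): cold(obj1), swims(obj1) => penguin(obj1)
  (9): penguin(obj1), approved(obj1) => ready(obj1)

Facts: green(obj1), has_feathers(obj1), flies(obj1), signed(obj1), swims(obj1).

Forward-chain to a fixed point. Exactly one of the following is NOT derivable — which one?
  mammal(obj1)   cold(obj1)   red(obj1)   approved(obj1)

red(obj1)

Round 1: (2) [green(obj1) => cold(obj1)]; (7) [has_feathers(obj1) => approved(obj1)]. Adds cold(obj1), approved(obj1).
Round 2: (8) [cold(obj1), swims(obj1) => penguin(obj1)]. Adds penguin(obj1).
Round 3: (6) [penguin(obj1) => stale(obj1)]; (9) [penguin(obj1), approved(obj1) => ready(obj1)]. Adds stale(obj1), ready(obj1).
Round 4: (4) [ready(obj1), flies(obj1) => mammal(obj1)]. Adds mammal(obj1).
Round 5: (5) [mammal(obj1) => small(obj1)]. Adds small(obj1).
Derived: approved(obj1) (round 1), mammal(obj1) (round 4), cold(obj1) (round 1). red(obj1) never appears in any round.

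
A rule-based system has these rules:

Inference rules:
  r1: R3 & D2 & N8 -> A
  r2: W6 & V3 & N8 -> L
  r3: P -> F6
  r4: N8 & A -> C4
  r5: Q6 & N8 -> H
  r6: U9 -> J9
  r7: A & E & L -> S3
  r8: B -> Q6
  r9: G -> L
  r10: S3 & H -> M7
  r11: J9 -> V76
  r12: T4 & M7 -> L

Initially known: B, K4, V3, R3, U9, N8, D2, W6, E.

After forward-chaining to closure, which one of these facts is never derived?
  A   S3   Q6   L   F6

F6

Round 1: r1 [R3 & D2 & N8 -> A]; r2 [W6 & V3 & N8 -> L]; r6 [U9 -> J9]; r8 [B -> Q6]. New: A, L, J9, Q6.
Round 2: r4 [N8 & A -> C4]; r5 [Q6 & N8 -> H]; r7 [A & E & L -> S3]; r11 [J9 -> V76]. New: C4, H, S3, V76.
Round 3: r10 [S3 & H -> M7]. New: M7.
Derived: A (round 1), S3 (round 2), Q6 (round 1), L (round 1). F6 never appears in any round.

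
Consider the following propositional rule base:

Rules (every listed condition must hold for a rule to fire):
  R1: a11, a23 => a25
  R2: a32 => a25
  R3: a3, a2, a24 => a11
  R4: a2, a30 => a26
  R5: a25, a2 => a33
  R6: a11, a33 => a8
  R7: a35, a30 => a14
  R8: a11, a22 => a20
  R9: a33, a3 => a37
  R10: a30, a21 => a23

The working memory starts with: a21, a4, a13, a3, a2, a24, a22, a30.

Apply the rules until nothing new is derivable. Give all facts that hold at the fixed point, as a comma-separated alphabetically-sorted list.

Round 1 — R3, R4, R10, derive a11, a26, a23.
Round 2 — R1, R8, derive a25, a20.
Round 3 — R5, derive a33.
Round 4 — R6, R9, derive a8, a37.

a11, a13, a2, a20, a21, a22, a23, a24, a25, a26, a3, a30, a33, a37, a4, a8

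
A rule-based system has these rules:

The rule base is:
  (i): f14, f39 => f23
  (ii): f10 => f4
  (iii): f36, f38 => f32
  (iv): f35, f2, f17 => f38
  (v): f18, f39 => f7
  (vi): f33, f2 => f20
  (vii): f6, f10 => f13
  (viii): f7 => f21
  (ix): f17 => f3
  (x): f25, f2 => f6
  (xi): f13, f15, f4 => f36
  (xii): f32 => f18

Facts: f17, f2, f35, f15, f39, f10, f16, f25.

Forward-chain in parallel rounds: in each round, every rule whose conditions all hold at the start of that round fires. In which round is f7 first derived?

Round 1: (ii) [f10 => f4]; (iv) [f35, f2, f17 => f38]; (ix) [f17 => f3]; (x) [f25, f2 => f6]. New: f4, f38, f3, f6.
Round 2: (vii) [f6, f10 => f13]. New: f13.
Round 3: (xi) [f13, f15, f4 => f36]. New: f36.
Round 4: (iii) [f36, f38 => f32]. New: f32.
Round 5: (xii) [f32 => f18]. New: f18.
Round 6: (v) [f18, f39 => f7]. New: f7.
f7 first appears in round 6.

6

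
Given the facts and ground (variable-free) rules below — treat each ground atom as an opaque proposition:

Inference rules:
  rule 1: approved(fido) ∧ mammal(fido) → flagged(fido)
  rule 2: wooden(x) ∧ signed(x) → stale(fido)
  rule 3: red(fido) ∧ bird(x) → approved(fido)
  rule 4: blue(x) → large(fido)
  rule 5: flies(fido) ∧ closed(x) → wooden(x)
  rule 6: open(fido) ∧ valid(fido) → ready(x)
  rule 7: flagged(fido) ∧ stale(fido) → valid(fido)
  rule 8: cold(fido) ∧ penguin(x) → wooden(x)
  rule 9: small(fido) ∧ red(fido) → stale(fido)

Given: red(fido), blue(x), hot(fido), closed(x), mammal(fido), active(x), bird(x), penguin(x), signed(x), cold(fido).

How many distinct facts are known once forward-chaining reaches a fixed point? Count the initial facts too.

Round 1: rule 3 [red(fido) ∧ bird(x) → approved(fido)]; rule 4 [blue(x) → large(fido)]; rule 8 [cold(fido) ∧ penguin(x) → wooden(x)]. New: approved(fido), large(fido), wooden(x).
Round 2: rule 1 [approved(fido) ∧ mammal(fido) → flagged(fido)]; rule 2 [wooden(x) ∧ signed(x) → stale(fido)]. New: flagged(fido), stale(fido).
Round 3: rule 7 [flagged(fido) ∧ stale(fido) → valid(fido)]. New: valid(fido).
Closure: {active(x), approved(fido), bird(x), blue(x), closed(x), cold(fido), flagged(fido), hot(fido), large(fido), mammal(fido), penguin(x), red(fido), signed(x), stale(fido), valid(fido), wooden(x)} — 16 facts.

16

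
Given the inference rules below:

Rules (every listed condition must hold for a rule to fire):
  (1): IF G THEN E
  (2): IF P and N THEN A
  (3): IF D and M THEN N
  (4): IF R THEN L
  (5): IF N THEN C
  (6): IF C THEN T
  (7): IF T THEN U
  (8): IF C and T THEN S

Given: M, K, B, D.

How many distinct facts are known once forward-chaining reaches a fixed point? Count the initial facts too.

Round 1 fires (3), giving N.
Round 2 fires (5), giving C.
Round 3 fires (6), giving T.
Round 4 fires (7), (8), giving U, S.
Closure: {B, C, D, K, M, N, S, T, U} — 9 facts.

9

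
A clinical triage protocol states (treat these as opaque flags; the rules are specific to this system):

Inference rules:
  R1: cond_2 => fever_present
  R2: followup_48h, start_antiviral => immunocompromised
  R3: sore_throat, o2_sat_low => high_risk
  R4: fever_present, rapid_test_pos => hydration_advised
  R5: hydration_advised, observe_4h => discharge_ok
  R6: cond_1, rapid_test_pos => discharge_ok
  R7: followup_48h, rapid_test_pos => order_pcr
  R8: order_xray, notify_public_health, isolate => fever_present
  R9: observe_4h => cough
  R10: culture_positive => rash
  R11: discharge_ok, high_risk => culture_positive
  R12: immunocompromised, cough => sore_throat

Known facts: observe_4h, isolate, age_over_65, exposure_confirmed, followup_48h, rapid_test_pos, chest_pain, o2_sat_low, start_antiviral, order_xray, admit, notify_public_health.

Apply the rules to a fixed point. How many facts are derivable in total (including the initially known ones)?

22

Round 1: R2 [followup_48h, start_antiviral => immunocompromised]; R7 [followup_48h, rapid_test_pos => order_pcr]; R8 [order_xray, notify_public_health, isolate => fever_present]; R9 [observe_4h => cough]. New: immunocompromised, order_pcr, fever_present, cough.
Round 2: R4 [fever_present, rapid_test_pos => hydration_advised]; R12 [immunocompromised, cough => sore_throat]. New: hydration_advised, sore_throat.
Round 3: R3 [sore_throat, o2_sat_low => high_risk]; R5 [hydration_advised, observe_4h => discharge_ok]. New: high_risk, discharge_ok.
Round 4: R11 [discharge_ok, high_risk => culture_positive]. New: culture_positive.
Round 5: R10 [culture_positive => rash]. New: rash.
Closure: {admit, age_over_65, chest_pain, cough, culture_positive, discharge_ok, exposure_confirmed, fever_present, followup_48h, high_risk, hydration_advised, immunocompromised, isolate, notify_public_health, o2_sat_low, observe_4h, order_pcr, order_xray, rapid_test_pos, rash, sore_throat, start_antiviral} — 22 facts.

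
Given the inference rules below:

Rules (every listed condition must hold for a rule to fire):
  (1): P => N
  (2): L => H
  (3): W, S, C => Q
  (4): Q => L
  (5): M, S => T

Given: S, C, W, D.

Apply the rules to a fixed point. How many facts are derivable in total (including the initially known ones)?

7

Round 1 fires (3), giving Q.
Round 2 fires (4), giving L.
Round 3 fires (2), giving H.
Closure: {C, D, H, L, Q, S, W} — 7 facts.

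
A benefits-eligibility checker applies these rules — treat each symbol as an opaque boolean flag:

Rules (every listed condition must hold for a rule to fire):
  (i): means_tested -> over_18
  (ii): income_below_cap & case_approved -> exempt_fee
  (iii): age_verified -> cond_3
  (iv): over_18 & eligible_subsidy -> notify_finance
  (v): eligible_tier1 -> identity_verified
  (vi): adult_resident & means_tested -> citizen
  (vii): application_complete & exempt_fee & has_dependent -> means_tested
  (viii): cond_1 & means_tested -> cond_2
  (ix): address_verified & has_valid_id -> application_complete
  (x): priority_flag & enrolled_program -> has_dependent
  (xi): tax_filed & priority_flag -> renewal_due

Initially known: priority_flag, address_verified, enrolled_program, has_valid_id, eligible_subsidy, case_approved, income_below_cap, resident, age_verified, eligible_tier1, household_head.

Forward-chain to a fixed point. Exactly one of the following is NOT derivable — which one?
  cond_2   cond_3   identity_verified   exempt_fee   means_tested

Round 1 — (ii), (iii), (v), (ix), (x), derive exempt_fee, cond_3, identity_verified, application_complete, has_dependent.
Round 2 — (vii), derive means_tested.
Round 3 — (i), derive over_18.
Round 4 — (iv), derive notify_finance.
Derived: exempt_fee (round 1), means_tested (round 2), identity_verified (round 1), cond_3 (round 1). cond_2 never appears in any round.

cond_2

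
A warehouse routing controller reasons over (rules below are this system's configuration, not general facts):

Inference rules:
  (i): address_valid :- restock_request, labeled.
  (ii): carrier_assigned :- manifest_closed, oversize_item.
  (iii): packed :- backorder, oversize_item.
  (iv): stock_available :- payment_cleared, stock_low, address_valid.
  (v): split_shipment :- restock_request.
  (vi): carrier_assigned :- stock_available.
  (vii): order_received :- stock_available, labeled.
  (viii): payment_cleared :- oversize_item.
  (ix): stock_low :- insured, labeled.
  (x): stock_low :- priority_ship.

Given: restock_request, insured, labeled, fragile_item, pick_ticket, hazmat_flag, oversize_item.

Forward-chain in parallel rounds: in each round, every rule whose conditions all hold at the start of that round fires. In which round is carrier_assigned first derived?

3

Round 1: (i) [address_valid :- restock_request, labeled.]; (v) [split_shipment :- restock_request.]; (viii) [payment_cleared :- oversize_item.]; (ix) [stock_low :- insured, labeled.]. Adds address_valid, split_shipment, payment_cleared, stock_low.
Round 2: (iv) [stock_available :- payment_cleared, stock_low, address_valid.]. Adds stock_available.
Round 3: (vi) [carrier_assigned :- stock_available.]; (vii) [order_received :- stock_available, labeled.]. Adds carrier_assigned, order_received.
carrier_assigned first appears in round 3.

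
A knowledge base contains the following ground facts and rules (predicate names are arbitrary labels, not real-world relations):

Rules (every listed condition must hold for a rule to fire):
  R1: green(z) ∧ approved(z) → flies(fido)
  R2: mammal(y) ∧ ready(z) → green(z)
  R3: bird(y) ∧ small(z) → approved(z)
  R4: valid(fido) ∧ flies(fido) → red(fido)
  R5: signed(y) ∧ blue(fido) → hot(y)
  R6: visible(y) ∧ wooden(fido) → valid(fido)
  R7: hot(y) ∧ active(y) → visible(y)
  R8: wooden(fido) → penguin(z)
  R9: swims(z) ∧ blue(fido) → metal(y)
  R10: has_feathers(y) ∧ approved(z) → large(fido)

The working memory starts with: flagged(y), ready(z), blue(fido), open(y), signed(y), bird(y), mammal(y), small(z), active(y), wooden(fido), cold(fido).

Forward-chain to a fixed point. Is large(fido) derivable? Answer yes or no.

no

Round 1 fires R2, R3, R5, R8, giving green(z), approved(z), hot(y), penguin(z).
Round 2 fires R1, R7, giving flies(fido), visible(y).
Round 3 fires R6, giving valid(fido).
Round 4 fires R4, giving red(fido).
Fixed point reached. large(fido) is concluded only by R10; R10 needs has_feathers(y) (never derived).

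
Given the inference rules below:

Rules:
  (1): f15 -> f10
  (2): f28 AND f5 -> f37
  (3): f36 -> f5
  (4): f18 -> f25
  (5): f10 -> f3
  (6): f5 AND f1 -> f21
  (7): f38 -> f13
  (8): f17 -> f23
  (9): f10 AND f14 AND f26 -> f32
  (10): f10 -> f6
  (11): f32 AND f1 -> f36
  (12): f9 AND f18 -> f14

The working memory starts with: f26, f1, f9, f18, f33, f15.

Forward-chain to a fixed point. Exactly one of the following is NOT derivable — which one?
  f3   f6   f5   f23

f23

[1] (1) [f15 -> f10]; (4) [f18 -> f25]; (12) [f9 AND f18 -> f14]. ⇒ new: f10, f25, f14.
[2] (5) [f10 -> f3]; (9) [f10 AND f14 AND f26 -> f32]; (10) [f10 -> f6]. ⇒ new: f3, f32, f6.
[3] (11) [f32 AND f1 -> f36]. ⇒ new: f36.
[4] (3) [f36 -> f5]. ⇒ new: f5.
[5] (6) [f5 AND f1 -> f21]. ⇒ new: f21.
Derived: f5 (round 4), f3 (round 2), f6 (round 2). f23 never appears in any round.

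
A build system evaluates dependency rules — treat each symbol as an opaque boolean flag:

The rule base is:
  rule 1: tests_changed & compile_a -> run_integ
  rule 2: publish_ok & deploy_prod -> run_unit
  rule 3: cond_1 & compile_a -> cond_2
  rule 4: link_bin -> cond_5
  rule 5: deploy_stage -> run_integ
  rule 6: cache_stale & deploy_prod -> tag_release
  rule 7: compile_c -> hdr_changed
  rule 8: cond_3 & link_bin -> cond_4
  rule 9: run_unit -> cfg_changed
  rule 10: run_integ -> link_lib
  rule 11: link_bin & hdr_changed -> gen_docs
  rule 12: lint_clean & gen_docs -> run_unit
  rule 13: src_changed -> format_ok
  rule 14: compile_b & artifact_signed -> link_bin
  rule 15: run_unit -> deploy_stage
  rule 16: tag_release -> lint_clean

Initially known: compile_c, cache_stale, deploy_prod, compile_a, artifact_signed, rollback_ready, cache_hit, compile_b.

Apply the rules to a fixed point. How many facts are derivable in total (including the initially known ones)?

Round 1: rule 6 [cache_stale & deploy_prod -> tag_release]; rule 7 [compile_c -> hdr_changed]; rule 14 [compile_b & artifact_signed -> link_bin]. New: tag_release, hdr_changed, link_bin.
Round 2: rule 4 [link_bin -> cond_5]; rule 11 [link_bin & hdr_changed -> gen_docs]; rule 16 [tag_release -> lint_clean]. New: cond_5, gen_docs, lint_clean.
Round 3: rule 12 [lint_clean & gen_docs -> run_unit]. New: run_unit.
Round 4: rule 9 [run_unit -> cfg_changed]; rule 15 [run_unit -> deploy_stage]. New: cfg_changed, deploy_stage.
Round 5: rule 5 [deploy_stage -> run_integ]. New: run_integ.
Round 6: rule 10 [run_integ -> link_lib]. New: link_lib.
Closure: {artifact_signed, cache_hit, cache_stale, cfg_changed, compile_a, compile_b, compile_c, cond_5, deploy_prod, deploy_stage, gen_docs, hdr_changed, link_bin, link_lib, lint_clean, rollback_ready, run_integ, run_unit, tag_release} — 19 facts.

19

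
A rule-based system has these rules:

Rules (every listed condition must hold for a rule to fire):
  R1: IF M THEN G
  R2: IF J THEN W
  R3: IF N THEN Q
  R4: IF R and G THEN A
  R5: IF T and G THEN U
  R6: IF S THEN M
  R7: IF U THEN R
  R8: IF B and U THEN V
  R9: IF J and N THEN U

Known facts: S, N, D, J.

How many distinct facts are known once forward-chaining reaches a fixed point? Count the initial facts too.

[1] R2 [IF J THEN W]; R3 [IF N THEN Q]; R6 [IF S THEN M]; R9 [IF J and N THEN U]. ⇒ new: W, Q, M, U.
[2] R1 [IF M THEN G]; R7 [IF U THEN R]. ⇒ new: G, R.
[3] R4 [IF R and G THEN A]. ⇒ new: A.
Closure: {A, D, G, J, M, N, Q, R, S, U, W} — 11 facts.

11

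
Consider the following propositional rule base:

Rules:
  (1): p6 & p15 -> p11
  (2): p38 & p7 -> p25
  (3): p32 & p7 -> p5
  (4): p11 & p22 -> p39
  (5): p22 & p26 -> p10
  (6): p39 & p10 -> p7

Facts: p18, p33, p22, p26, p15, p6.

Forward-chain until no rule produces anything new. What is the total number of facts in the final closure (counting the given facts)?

10

Round 1 fires (1), (5), giving p11, p10.
Round 2 fires (4), giving p39.
Round 3 fires (6), giving p7.
Closure: {p10, p11, p15, p18, p22, p26, p33, p39, p6, p7} — 10 facts.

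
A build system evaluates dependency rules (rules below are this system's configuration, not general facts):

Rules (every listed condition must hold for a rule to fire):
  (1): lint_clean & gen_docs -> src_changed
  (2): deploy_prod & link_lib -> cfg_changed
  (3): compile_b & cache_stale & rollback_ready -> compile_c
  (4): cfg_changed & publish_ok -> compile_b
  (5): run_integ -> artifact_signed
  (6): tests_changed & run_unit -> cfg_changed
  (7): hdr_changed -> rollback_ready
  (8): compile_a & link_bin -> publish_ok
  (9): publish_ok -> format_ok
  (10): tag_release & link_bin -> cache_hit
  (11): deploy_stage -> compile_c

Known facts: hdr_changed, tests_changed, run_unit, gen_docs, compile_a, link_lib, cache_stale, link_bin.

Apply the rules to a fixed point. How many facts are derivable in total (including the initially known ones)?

14

Round 1: (6) [tests_changed & run_unit -> cfg_changed]; (7) [hdr_changed -> rollback_ready]; (8) [compile_a & link_bin -> publish_ok]. Adds cfg_changed, rollback_ready, publish_ok.
Round 2: (4) [cfg_changed & publish_ok -> compile_b]; (9) [publish_ok -> format_ok]. Adds compile_b, format_ok.
Round 3: (3) [compile_b & cache_stale & rollback_ready -> compile_c]. Adds compile_c.
Closure: {cache_stale, cfg_changed, compile_a, compile_b, compile_c, format_ok, gen_docs, hdr_changed, link_bin, link_lib, publish_ok, rollback_ready, run_unit, tests_changed} — 14 facts.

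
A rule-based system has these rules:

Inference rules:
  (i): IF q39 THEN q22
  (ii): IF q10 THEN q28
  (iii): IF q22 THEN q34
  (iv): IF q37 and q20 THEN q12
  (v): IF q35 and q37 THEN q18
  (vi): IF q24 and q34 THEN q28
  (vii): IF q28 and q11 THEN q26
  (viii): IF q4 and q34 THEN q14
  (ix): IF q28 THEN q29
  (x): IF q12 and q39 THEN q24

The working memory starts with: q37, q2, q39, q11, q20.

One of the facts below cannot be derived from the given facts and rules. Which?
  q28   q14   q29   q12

Round 1: (i) [IF q39 THEN q22]; (iv) [IF q37 and q20 THEN q12]. New: q22, q12.
Round 2: (iii) [IF q22 THEN q34]; (x) [IF q12 and q39 THEN q24]. New: q34, q24.
Round 3: (vi) [IF q24 and q34 THEN q28]. New: q28.
Round 4: (vii) [IF q28 and q11 THEN q26]; (ix) [IF q28 THEN q29]. New: q26, q29.
Derived: q12 (round 1), q28 (round 3), q29 (round 4). q14 never appears in any round.

q14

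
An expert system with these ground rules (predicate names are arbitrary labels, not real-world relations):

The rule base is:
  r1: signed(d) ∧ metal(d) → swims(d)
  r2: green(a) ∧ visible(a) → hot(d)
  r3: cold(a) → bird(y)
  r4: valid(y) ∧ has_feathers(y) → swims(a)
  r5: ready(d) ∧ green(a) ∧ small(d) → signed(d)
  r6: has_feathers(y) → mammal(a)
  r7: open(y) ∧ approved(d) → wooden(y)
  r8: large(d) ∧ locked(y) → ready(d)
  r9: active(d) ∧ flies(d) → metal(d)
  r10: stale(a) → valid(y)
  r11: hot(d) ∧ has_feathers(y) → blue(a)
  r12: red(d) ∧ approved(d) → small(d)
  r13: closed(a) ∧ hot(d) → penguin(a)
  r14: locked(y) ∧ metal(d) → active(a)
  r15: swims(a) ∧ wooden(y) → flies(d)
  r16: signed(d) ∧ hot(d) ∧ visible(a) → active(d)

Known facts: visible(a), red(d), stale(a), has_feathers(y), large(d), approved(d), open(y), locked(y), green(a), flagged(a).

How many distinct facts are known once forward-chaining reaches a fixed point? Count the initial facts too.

Round 1 fires r2, r6, r7, r8, r10, r12, giving hot(d), mammal(a), wooden(y), ready(d), valid(y), small(d).
Round 2 fires r4, r5, r11, giving swims(a), signed(d), blue(a).
Round 3 fires r15, r16, giving flies(d), active(d).
Round 4 fires r9, giving metal(d).
Round 5 fires r1, r14, giving swims(d), active(a).
Closure: {active(a), active(d), approved(d), blue(a), flagged(a), flies(d), green(a), has_feathers(y), hot(d), large(d), locked(y), mammal(a), metal(d), open(y), ready(d), red(d), signed(d), small(d), stale(a), swims(a), swims(d), valid(y), visible(a), wooden(y)} — 24 facts.

24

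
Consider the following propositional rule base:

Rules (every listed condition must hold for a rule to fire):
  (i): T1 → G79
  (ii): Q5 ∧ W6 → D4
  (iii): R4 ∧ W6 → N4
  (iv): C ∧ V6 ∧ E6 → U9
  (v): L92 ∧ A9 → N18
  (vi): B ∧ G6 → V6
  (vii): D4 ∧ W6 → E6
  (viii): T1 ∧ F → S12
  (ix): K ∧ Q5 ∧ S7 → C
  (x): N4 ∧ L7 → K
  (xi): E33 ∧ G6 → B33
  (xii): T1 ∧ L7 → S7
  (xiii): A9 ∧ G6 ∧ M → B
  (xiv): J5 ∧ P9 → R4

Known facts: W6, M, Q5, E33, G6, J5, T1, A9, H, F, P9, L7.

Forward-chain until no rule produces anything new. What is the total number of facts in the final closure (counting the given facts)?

Round 1 fires (i), (ii), (viii), (xi), (xii), (xiii), (xiv), giving G79, D4, S12, B33, S7, B, R4.
Round 2 fires (iii), (vi), (vii), giving N4, V6, E6.
Round 3 fires (x), giving K.
Round 4 fires (ix), giving C.
Round 5 fires (iv), giving U9.
Closure: {A9, B, B33, C, D4, E33, E6, F, G6, G79, H, J5, K, L7, M, N4, P9, Q5, R4, S12, S7, T1, U9, V6, W6} — 25 facts.

25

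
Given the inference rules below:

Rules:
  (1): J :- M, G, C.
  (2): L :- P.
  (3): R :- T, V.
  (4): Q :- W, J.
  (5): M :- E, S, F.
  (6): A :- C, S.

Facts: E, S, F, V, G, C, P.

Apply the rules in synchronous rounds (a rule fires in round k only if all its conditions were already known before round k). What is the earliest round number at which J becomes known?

2

Round 1: (2) [L :- P.]; (5) [M :- E, S, F.]; (6) [A :- C, S.]. Adds L, M, A.
Round 2: (1) [J :- M, G, C.]. Adds J.
J first appears in round 2.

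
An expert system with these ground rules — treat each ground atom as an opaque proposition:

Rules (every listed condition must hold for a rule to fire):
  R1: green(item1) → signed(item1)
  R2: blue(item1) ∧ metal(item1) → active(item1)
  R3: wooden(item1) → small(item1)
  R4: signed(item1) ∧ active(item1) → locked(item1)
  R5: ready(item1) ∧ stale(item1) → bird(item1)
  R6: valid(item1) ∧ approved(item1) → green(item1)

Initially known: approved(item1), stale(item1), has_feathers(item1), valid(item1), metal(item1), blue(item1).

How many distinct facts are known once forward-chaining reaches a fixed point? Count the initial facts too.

Round 1 — R2, R6, derive active(item1), green(item1).
Round 2 — R1, derive signed(item1).
Round 3 — R4, derive locked(item1).
Closure: {active(item1), approved(item1), blue(item1), green(item1), has_feathers(item1), locked(item1), metal(item1), signed(item1), stale(item1), valid(item1)} — 10 facts.

10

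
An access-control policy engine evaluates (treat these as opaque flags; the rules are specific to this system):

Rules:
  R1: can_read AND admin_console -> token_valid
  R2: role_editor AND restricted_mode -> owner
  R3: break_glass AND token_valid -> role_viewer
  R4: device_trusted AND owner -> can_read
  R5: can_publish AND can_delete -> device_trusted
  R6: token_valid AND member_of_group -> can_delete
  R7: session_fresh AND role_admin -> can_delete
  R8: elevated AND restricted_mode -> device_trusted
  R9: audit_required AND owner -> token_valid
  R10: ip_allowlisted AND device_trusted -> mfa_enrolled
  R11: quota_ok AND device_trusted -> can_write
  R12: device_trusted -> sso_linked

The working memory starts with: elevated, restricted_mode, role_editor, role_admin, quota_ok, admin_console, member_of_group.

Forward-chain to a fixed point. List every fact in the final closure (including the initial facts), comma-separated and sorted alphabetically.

admin_console, can_delete, can_read, can_write, device_trusted, elevated, member_of_group, owner, quota_ok, restricted_mode, role_admin, role_editor, sso_linked, token_valid

[1] R2 [role_editor AND restricted_mode -> owner]; R8 [elevated AND restricted_mode -> device_trusted]. ⇒ new: owner, device_trusted.
[2] R4 [device_trusted AND owner -> can_read]; R11 [quota_ok AND device_trusted -> can_write]; R12 [device_trusted -> sso_linked]. ⇒ new: can_read, can_write, sso_linked.
[3] R1 [can_read AND admin_console -> token_valid]. ⇒ new: token_valid.
[4] R6 [token_valid AND member_of_group -> can_delete]. ⇒ new: can_delete.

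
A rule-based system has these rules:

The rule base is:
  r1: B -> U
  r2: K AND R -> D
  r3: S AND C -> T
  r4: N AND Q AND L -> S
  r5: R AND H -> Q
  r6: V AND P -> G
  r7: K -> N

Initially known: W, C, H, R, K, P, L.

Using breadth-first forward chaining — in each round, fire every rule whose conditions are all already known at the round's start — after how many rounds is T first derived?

3

[1] r2 [K AND R -> D]; r5 [R AND H -> Q]; r7 [K -> N]. ⇒ new: D, Q, N.
[2] r4 [N AND Q AND L -> S]. ⇒ new: S.
[3] r3 [S AND C -> T]. ⇒ new: T.
T first appears in round 3.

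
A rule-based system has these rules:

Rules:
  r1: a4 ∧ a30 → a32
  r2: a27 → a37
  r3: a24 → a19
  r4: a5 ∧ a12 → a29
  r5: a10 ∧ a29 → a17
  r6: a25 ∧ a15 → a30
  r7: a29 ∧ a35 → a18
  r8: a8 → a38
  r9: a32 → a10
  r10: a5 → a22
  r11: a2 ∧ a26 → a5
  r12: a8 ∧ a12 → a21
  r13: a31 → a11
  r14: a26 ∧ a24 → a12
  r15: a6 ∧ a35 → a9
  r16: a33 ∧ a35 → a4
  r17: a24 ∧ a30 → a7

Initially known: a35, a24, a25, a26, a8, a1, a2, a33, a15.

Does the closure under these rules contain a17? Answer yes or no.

yes

[1] r3 [a24 → a19]; r6 [a25 ∧ a15 → a30]; r8 [a8 → a38]; r11 [a2 ∧ a26 → a5]; r14 [a26 ∧ a24 → a12]; r16 [a33 ∧ a35 → a4]. ⇒ new: a19, a30, a38, a5, a12, a4.
[2] r1 [a4 ∧ a30 → a32]; r4 [a5 ∧ a12 → a29]; r10 [a5 → a22]; r12 [a8 ∧ a12 → a21]; r17 [a24 ∧ a30 → a7]. ⇒ new: a32, a29, a22, a21, a7.
[3] r7 [a29 ∧ a35 → a18]; r9 [a32 → a10]. ⇒ new: a18, a10.
[4] r5 [a10 ∧ a29 → a17]. ⇒ new: a17.
a17 appears in round 4, so it is derivable.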